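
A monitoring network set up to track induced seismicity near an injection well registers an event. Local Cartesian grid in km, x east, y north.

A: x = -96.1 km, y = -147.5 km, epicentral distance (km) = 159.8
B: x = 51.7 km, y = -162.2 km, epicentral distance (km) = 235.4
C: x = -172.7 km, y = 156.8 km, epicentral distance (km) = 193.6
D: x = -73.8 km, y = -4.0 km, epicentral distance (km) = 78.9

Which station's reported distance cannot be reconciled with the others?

Solve using three stations at a time. Using B, C, D (subtract circle equations pairwise → linear system) gives (x, y) ≈ (-146.5, -35.1).
Distances from that point to each station vs reported:
  A: calculated 123.2 vs reported 159.8 → residual 36.6 km
  B: calculated 235.4 vs reported 235.4 → residual 0.0 km
  C: calculated 193.7 vs reported 193.6 → residual 0.1 km
  D: calculated 79.0 vs reported 78.9 → residual 0.1 km
B, C, D are mutually consistent (residuals ≈ 0); A is off by 36.6 km.

A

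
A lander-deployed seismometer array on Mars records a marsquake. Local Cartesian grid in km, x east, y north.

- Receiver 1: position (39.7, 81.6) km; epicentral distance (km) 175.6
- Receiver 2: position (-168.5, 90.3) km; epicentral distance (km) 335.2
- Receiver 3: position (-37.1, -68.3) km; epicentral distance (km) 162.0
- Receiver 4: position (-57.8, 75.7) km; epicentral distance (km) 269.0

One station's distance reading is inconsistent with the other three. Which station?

Receiver 4

Solve using three stations at a time. Using Receiver 1, Receiver 2, Receiver 3 (subtract circle equations pairwise → linear system) gives (x, y) ≈ (124.8, -71.9).
Distances from that point to each station vs reported:
  Receiver 1: calculated 175.5 vs reported 175.6 → residual 0.1 km
  Receiver 2: calculated 335.2 vs reported 335.2 → residual 0.0 km
  Receiver 3: calculated 161.9 vs reported 162.0 → residual 0.1 km
  Receiver 4: calculated 234.8 vs reported 269.0 → residual 34.2 km
Receiver 1, Receiver 2, Receiver 3 are mutually consistent (residuals ≈ 0); Receiver 4 is off by 34.2 km.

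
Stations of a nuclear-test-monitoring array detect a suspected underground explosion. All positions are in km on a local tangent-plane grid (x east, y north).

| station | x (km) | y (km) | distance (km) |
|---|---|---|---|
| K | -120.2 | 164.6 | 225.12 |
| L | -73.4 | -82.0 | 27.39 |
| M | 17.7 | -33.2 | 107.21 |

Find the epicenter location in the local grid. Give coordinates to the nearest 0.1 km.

Circle about each station: (x + 120.2)² + (y − 164.6)² = 225.12²; (x + 73.4)² + (y + 82.0)² = 27.39²; (x − 17.7)² + (y + 33.2)² = 107.21².
Subtracting pairs of circle equations eliminates x²+y² and gives linear equations (the radical axes):
93.6 x − 493.2 y = 20499.16
275.8 x − 395.6 y = -940.64
Solving the 2×2 system: x ≈ -86.6, y ≈ -58.0 km.

x ≈ -86.6 km, y ≈ -58.0 km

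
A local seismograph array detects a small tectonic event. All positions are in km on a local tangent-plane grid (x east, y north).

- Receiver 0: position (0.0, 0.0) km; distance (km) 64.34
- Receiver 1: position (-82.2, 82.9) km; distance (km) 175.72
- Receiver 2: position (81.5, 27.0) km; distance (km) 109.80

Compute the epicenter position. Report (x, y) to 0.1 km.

17.2 km east, -62.0 km north

Circle about each station: x² + y² = 64.34²; (x + 82.2)² + (y − 82.9)² = 175.72²; (x − 81.5)² + (y − 27.0)² = 109.80².
Subtracting the Receiver 0 equation from the Receiver 1 and Receiver 2 equations removes the quadratic terms:
-164.4 x + 165.8 y = -13108.63
163.0 x + 54.0 y = -545.15
Solving the 2×2 system: x ≈ 17.2, y ≈ -62.0 km.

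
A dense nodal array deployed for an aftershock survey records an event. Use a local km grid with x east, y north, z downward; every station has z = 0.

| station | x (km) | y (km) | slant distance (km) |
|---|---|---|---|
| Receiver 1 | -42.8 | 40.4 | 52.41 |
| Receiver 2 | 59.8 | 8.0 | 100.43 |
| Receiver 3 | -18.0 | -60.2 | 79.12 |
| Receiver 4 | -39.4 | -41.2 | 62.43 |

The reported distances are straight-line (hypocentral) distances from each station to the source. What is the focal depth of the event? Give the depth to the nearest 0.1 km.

Each station gives a sphere (x−x_i)² + (y−y_i)² + z² = d_i² (stations at z=0).
Subtracting the Receiver 1 sphere from Receiver 2 and Receiver 3: z² cancels, leaving linear equations in x and y:
205.2 x − 64.8 y = -7163.34
49.6 x − 201.2 y = -3029.13
Solving: x ≈ -32.700, y ≈ 6.994 km (keep extra digits for the depth step; rounded: -32.7, 7.0).
Then from the Receiver 1 sphere: z² = 52.41² − (x + 42.8)² − (y − 40.4)² with x = -32.700, y = 6.994, so z ≈ 39.100 ≈ 39.1 km.

z ≈ 39.1 km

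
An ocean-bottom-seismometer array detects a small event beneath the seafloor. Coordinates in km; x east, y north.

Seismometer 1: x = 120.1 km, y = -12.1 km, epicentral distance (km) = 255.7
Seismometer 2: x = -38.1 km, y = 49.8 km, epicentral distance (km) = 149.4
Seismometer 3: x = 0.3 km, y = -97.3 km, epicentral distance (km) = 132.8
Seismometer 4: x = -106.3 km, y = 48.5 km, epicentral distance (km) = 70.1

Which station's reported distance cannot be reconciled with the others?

Solve using three stations at a time. Using Seismometer 1, Seismometer 2, Seismometer 3 (subtract circle equations pairwise → linear system) gives (x, y) ≈ (-129.3, -68.5).
Distances from that point to each station vs reported:
  Seismometer 1: calculated 255.7 vs reported 255.7 → residual 0.0 km
  Seismometer 2: calculated 149.3 vs reported 149.4 → residual 0.1 km
  Seismometer 3: calculated 132.7 vs reported 132.8 → residual 0.1 km
  Seismometer 4: calculated 119.2 vs reported 70.1 → residual 49.1 km
Seismometer 1, Seismometer 2, Seismometer 3 are mutually consistent (residuals ≈ 0); Seismometer 4 is off by 49.1 km.

Seismometer 4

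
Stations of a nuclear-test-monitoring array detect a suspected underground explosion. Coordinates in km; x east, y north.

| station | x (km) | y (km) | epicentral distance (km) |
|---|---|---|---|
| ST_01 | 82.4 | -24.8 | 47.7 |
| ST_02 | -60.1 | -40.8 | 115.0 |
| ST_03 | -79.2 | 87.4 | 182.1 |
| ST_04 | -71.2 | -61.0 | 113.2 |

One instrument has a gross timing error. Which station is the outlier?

Solve using three stations at a time. Using ST_01, ST_03, ST_04 (subtract circle equations pairwise → linear system) gives (x, y) ≈ (41.4, -49.1).
Distances from that point to each station vs reported:
  ST_01: calculated 47.7 vs reported 47.7 → residual 0.0 km
  ST_02: calculated 101.8 vs reported 115.0 → residual 13.2 km
  ST_03: calculated 182.1 vs reported 182.1 → residual 0.0 km
  ST_04: calculated 113.2 vs reported 113.2 → residual 0.0 km
ST_01, ST_03, ST_04 are mutually consistent (residuals ≈ 0); ST_02 is off by 13.2 km.

ST_02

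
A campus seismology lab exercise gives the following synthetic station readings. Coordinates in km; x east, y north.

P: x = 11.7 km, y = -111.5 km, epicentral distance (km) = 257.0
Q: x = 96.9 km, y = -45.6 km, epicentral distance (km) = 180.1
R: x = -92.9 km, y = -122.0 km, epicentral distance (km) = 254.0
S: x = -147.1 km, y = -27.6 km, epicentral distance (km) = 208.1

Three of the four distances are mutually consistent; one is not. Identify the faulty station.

P

Solve using three stations at a time. Using Q, R, S (subtract circle equations pairwise → linear system) gives (x, y) ≈ (8.1, 111.1).
Distances from that point to each station vs reported:
  P: calculated 222.6 vs reported 257.0 → residual 34.4 km
  Q: calculated 180.1 vs reported 180.1 → residual 0.0 km
  R: calculated 254.0 vs reported 254.0 → residual 0.0 km
  S: calculated 208.1 vs reported 208.1 → residual 0.0 km
Q, R, S are mutually consistent (residuals ≈ 0); P is off by 34.4 km.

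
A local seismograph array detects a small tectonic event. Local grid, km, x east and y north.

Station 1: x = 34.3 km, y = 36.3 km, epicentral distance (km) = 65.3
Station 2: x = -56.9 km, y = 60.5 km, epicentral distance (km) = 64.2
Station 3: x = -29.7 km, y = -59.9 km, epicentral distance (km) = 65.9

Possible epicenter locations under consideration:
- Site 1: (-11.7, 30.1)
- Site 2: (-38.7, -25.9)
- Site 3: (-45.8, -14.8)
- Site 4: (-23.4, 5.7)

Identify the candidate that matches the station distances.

For each candidate, compare |candidate − station| to the reported distance:
Site 1: residuals Station 1 18.9, Station 2 9.7, Station 3 25.9 → max 25.9 km
Site 2: residuals Station 1 30.6, Station 2 24.1, Station 3 30.7 → max 30.7 km
Site 3: residuals Station 1 29.7, Station 2 11.9, Station 3 18.0 → max 29.7 km
Site 4: residuals Station 1 0.0, Station 2 0.0, Station 3 0.0 → max 0.0 km
Only Site 4 has all residuals ≈ 0.

Site 4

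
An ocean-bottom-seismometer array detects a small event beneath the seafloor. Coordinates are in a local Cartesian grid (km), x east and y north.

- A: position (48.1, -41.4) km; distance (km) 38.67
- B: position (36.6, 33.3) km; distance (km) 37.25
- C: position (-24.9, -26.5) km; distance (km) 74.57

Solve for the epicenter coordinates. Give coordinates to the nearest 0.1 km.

45.8 km east, -2.8 km north

Circle about each station: (x − 48.1)² + (y + 41.4)² = 38.67²; (x − 36.6)² + (y − 33.3)² = 37.25²; (x + 24.9)² + (y + 26.5)² = 74.57².
Subtracting the A equation from the B and C equations removes the quadratic terms:
-23.0 x + 149.4 y = -1471.31
-146.0 x + 29.8 y = -6770.63
Solving the 2×2 system: x ≈ 45.8, y ≈ -2.8 km.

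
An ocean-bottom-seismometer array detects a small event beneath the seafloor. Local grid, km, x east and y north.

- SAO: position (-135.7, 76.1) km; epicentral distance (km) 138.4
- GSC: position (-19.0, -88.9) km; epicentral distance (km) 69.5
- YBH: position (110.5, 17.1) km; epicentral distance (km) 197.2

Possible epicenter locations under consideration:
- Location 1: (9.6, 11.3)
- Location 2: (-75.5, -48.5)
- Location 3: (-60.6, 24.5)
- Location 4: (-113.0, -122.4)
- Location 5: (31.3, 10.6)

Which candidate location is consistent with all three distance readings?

Location 2

For each candidate, compare |candidate − station| to the reported distance:
Location 1: residuals SAO 20.7, GSC 34.7, YBH 96.1 → max 96.1 km
Location 2: residuals SAO 0.0, GSC 0.0, YBH 0.0 → max 0.0 km
Location 3: residuals SAO 47.3, GSC 51.3, YBH 25.9 → max 51.3 km
Location 4: residuals SAO 61.4, GSC 30.3, YBH 66.3 → max 66.3 km
Location 5: residuals SAO 41.0, GSC 42.0, YBH 117.7 → max 117.7 km
Only Location 2 has all residuals ≈ 0.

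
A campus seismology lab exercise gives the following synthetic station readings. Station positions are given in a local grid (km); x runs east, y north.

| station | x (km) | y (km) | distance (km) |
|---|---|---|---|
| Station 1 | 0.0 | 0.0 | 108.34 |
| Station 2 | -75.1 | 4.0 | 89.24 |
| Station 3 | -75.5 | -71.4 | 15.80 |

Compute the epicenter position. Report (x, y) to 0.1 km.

-67.3 km east, -84.9 km north

Circle about each station: x² + y² = 108.34²; (x + 75.1)² + (y − 4.0)² = 89.24²; (x + 75.5)² + (y + 71.4)² = 15.80².
Subtracting pairs of circle equations eliminates x²+y² and gives linear equations (the radical axes):
-150.2 x + 8.0 y = 9429.79
-151.0 x − 142.8 y = 22286.13
Solving the 2×2 system: x ≈ -67.3, y ≈ -84.9 km.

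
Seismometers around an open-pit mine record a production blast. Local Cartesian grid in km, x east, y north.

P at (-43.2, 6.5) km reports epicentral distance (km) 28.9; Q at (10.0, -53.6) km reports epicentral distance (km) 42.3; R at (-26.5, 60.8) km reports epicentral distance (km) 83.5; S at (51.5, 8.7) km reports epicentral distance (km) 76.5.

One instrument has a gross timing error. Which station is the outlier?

Solve using three stations at a time. Using Q, R, S (subtract circle equations pairwise → linear system) gives (x, y) ≈ (-18.4, -22.3).
Distances from that point to each station vs reported:
  P: calculated 38.0 vs reported 28.9 → residual 9.1 km
  Q: calculated 42.3 vs reported 42.3 → residual 0.0 km
  R: calculated 83.5 vs reported 83.5 → residual 0.0 km
  S: calculated 76.5 vs reported 76.5 → residual 0.0 km
Q, R, S are mutually consistent (residuals ≈ 0); P is off by 9.1 km.

P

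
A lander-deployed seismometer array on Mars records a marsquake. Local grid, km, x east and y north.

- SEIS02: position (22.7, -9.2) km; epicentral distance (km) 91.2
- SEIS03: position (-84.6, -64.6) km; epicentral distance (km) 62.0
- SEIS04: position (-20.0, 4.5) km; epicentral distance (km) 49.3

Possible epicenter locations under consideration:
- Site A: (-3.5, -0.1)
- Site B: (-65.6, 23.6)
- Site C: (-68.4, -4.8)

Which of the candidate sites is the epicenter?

For each candidate, compare |candidate − station| to the reported distance:
Site A: residuals SEIS02 63.5, SEIS03 41.6, SEIS04 32.2 → max 63.5 km
Site B: residuals SEIS02 3.0, SEIS03 28.2, SEIS04 0.1 → max 28.2 km
Site C: residuals SEIS02 0.0, SEIS03 0.0, SEIS04 0.0 → max 0.0 km
Only Site C has all residuals ≈ 0.

Site C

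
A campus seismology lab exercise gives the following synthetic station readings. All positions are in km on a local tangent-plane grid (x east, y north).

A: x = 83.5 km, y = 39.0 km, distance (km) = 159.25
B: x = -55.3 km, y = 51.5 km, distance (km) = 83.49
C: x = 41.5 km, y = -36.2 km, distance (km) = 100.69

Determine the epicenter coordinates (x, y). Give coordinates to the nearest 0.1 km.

Circle about each station: (x − 83.5)² + (y − 39.0)² = 159.25²; (x + 55.3)² + (y − 51.5)² = 83.49²; (x − 41.5)² + (y + 36.2)² = 100.69².
Subtracting pairs of circle equations eliminates x²+y² and gives linear equations (the radical axes):
-277.6 x + 25.0 y = 15607.07
-84.0 x − 150.4 y = 9761.53
Solving the 2×2 system: x ≈ -59.1, y ≈ -31.9 km.

x ≈ -59.1 km, y ≈ -31.9 km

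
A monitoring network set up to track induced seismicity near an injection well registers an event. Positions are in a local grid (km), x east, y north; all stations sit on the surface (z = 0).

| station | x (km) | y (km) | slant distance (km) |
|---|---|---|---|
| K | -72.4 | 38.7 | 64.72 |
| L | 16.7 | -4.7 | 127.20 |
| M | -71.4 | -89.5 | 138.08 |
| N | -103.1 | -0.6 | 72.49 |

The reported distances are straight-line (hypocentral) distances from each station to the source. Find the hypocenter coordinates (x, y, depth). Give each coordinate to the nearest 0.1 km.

(-87.6, 32.5, 62.6)

Each station gives a sphere (x−x_i)² + (y−y_i)² + z² = d_i² (stations at z=0).
Subtracting the K sphere from L and M: z² cancels, leaving linear equations in x and y:
178.2 x − 86.8 y = -18429.63
2.0 x − 256.4 y = -8508.65
Solving: x ≈ -87.590, y ≈ 32.502 km (keep extra digits for the depth step; rounded: -87.6, 32.5).
Then from the K sphere: z² = 64.72² − (x + 72.4)² − (y − 38.7)² with x = -87.590, y = 32.502, so z ≈ 62.606 ≈ 62.6 km.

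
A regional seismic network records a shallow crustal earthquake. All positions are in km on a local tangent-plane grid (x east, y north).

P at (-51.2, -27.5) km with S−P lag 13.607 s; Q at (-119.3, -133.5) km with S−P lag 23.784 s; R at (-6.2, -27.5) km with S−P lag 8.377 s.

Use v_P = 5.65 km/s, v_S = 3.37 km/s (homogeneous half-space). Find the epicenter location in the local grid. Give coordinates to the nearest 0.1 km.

(60.4, -48.9)

Distance from S−P lag: d = Δt · v_P v_S / (v_P − v_S) = Δt · (5.65·3.37)/(5.65−3.37) ≈ 8.3511·Δt.
So d_P = 113.63, d_Q = 198.62, d_R = 69.96 km.
Circle about each station: (x + 51.2)² + (y + 27.5)² = 113.63²; (x + 119.3)² + (y + 133.5)² = 198.62²; (x + 6.2)² + (y + 27.5)² = 69.96².
Subtracting pairs of circle equations eliminates x²+y² and gives linear equations (the radical axes):
-136.2 x − 212.0 y = 2138.92
90.0 x + 0.0 y = 5434.38
Solving the 2×2 system: x ≈ 60.4, y ≈ -48.9 km.
Check against P (with the unrounded x, y): √((x + 51.2)²+(y + 27.5)²) = 113.61 ≈ 113.63 km. ✓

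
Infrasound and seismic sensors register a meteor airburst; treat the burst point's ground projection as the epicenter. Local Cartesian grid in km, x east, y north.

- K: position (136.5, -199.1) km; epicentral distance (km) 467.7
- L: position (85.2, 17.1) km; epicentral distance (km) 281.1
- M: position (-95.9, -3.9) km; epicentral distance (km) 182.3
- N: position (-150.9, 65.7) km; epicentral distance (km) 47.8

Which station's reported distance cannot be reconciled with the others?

N

Solve using three stations at a time. Using K, L, M (subtract circle equations pairwise → linear system) gives (x, y) ≈ (-150.7, 170.1).
Distances from that point to each station vs reported:
  K: calculated 467.7 vs reported 467.7 → residual 0.0 km
  L: calculated 281.2 vs reported 281.1 → residual 0.1 km
  M: calculated 182.4 vs reported 182.3 → residual 0.1 km
  N: calculated 104.4 vs reported 47.8 → residual 56.6 km
K, L, M are mutually consistent (residuals ≈ 0); N is off by 56.6 km.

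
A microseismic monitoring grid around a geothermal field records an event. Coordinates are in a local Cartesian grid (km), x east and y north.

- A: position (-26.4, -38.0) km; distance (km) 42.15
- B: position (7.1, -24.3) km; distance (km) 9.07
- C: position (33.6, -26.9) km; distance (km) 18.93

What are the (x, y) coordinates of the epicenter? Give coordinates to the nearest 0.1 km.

Circle about each station: (x + 26.4)² + (y + 38.0)² = 42.15²; (x − 7.1)² + (y + 24.3)² = 9.07²; (x − 33.6)² + (y + 26.9)² = 18.93².
Subtracting pairs of circle equations eliminates x²+y² and gives linear equations (the radical axes):
67.0 x + 27.4 y = 194.30
120.0 x + 22.2 y = 1129.89
Solving the 2×2 system: x ≈ 14.8, y ≈ -29.1 km.
Check against A (with the unrounded x, y): √((x + 26.4)²+(y + 38.0)²) = 42.15 ≈ 42.15 km. ✓

x ≈ 14.8 km, y ≈ -29.1 km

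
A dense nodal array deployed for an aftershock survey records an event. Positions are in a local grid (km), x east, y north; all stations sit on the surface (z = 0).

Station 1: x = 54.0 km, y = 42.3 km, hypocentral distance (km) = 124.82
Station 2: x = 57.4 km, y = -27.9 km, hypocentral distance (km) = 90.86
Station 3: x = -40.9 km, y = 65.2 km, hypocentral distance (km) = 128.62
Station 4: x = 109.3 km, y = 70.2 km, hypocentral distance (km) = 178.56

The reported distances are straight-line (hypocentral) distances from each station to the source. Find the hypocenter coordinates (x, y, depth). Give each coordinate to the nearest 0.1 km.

(-13.0, -48.3, 53.7)

Each station gives a sphere (x−x_i)² + (y−y_i)² + z² = d_i² (stations at z=0).
Subtracting the Station 1 sphere from Station 2 and Station 3: z² cancels, leaving linear equations in x and y:
6.8 x − 140.4 y = 6692.37
-189.8 x + 45.8 y = 255.49
Solving: x ≈ -13.000, y ≈ -48.296 km (keep extra digits for the depth step; rounded: -13.0, -48.3).
Then from the Station 1 sphere: z² = 124.82² − (x − 54.0)² − (y − 42.3)² with x = -13.000, y = -48.296, so z ≈ 53.697 ≈ 53.7 km.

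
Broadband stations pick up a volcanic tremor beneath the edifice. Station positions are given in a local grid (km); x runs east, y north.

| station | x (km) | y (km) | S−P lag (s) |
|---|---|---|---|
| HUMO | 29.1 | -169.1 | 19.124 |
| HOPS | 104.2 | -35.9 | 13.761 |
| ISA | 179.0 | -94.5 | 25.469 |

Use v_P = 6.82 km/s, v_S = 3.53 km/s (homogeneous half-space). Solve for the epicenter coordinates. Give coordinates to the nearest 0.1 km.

Distance from S−P lag: d = Δt · v_P v_S / (v_P − v_S) = Δt · (6.82·3.53)/(6.82−3.53) ≈ 7.3175·Δt.
So d_HUMO = 139.94, d_HOPS = 100.70, d_ISA = 186.37 km.
Circle about each station: (x − 29.1)² + (y + 169.1)² = 139.94²; (x − 104.2)² + (y + 35.9)² = 100.70²; (x − 179.0)² + (y + 94.5)² = 186.37².
Subtracting the HUMO equation from the HOPS and ISA equations removes the quadratic terms:
150.2 x + 266.4 y = -7852.46
299.8 x + 149.2 y = -3620.94
Solving the 2×2 system: x ≈ 3.6, y ≈ -31.5 km.

3.6 km east, -31.5 km north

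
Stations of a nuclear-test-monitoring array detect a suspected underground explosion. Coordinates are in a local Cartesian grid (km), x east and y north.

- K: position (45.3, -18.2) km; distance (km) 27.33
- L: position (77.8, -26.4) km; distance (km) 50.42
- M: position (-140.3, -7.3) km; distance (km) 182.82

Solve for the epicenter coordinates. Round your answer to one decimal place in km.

Circle about each station: (x − 45.3)² + (y + 18.2)² = 27.33²; (x − 77.8)² + (y + 26.4)² = 50.42²; (x + 140.3)² + (y + 7.3)² = 182.82².
Subtracting pairs of circle equations eliminates x²+y² and gives linear equations (the radical axes):
65.0 x − 16.4 y = 2571.22
-371.2 x + 21.8 y = -15322.17
Solving the 2×2 system: x ≈ 41.8, y ≈ 8.9 km.
Check against K (with the unrounded x, y): √((x − 45.3)²+(y + 18.2)²) = 27.31 ≈ 27.33 km. ✓

(41.8, 8.9)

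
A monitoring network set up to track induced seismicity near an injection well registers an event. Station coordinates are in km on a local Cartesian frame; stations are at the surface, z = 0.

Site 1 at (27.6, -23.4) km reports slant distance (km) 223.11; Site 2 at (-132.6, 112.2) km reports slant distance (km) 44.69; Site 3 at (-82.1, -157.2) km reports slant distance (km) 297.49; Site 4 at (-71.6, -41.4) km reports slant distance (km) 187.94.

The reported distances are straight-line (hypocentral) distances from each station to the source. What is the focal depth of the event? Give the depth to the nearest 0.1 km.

Each station gives a sphere (x−x_i)² + (y−y_i)² + z² = d_i² (stations at z=0).
Subtracting the Site 1 sphere from Site 2 and Site 3: z² cancels, leaving linear equations in x and y:
-320.4 x + 271.2 y = 76643.16
-219.4 x − 267.6 y = -8579.30
Solving: x ≈ -125.193, y ≈ 134.703 km (keep extra digits for the depth step; rounded: -125.2, 134.7).
Then from the Site 1 sphere: z² = 223.11² − (x − 27.6)² − (y + 23.4)² with x = -125.193, y = 134.703, so z ≈ 37.892 ≈ 37.9 km.
Check against Site 4 (with the unrounded solution): distance 187.94 ≈ 187.94 km. ✓

37.9 km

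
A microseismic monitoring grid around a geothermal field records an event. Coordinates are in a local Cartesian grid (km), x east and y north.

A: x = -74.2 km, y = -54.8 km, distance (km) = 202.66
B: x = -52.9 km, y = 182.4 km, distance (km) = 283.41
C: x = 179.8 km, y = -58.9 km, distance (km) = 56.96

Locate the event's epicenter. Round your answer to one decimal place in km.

(127.6, -36.1)

Circle about each station: (x + 74.2)² + (y + 54.8)² = 202.66²; (x + 52.9)² + (y − 182.4)² = 283.41²; (x − 179.8)² + (y + 58.9)² = 56.96².
Subtracting the A equation from the B and C equations removes the quadratic terms:
42.6 x + 474.4 y = -11690.66
508.0 x − 8.2 y = 65115.20
Solving the 2×2 system: x ≈ 127.6, y ≈ -36.1 km.
Check against A (with the unrounded x, y): √((x + 74.2)²+(y + 54.8)²) = 202.66 ≈ 202.66 km. ✓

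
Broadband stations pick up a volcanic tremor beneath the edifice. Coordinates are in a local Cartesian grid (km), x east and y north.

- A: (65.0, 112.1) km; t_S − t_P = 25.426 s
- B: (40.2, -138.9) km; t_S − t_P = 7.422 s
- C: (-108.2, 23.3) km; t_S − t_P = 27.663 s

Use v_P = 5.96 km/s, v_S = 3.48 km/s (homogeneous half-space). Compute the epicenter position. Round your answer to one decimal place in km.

Distance from S−P lag: d = Δt · v_P v_S / (v_P − v_S) = Δt · (5.96·3.48)/(5.96−3.48) ≈ 8.3632·Δt.
So d_A = 212.64, d_B = 62.07, d_C = 231.35 km.
Circle about each station: (x − 65.0)² + (y − 112.1)² = 212.64²; (x − 40.2)² + (y + 138.9)² = 62.07²; (x + 108.2)² + (y − 23.3)² = 231.35².
Subtracting the A equation from the B and C equations removes the quadratic terms:
-49.6 x − 502.0 y = 45480.92
-346.4 x − 177.6 y = -12848.33
Solving the 2×2 system: x ≈ 88.0, y ≈ -99.3 km.

(88.0, -99.3)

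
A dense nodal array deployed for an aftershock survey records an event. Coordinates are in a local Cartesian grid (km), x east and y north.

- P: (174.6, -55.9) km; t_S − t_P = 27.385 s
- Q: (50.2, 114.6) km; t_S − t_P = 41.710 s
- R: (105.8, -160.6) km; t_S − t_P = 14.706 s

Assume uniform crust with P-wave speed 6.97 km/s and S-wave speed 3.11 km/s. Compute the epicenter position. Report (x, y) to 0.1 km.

Distance from S−P lag: d = Δt · v_P v_S / (v_P − v_S) = Δt · (6.97·3.11)/(6.97−3.11) ≈ 5.6157·Δt.
So d_P = 153.79, d_Q = 234.23, d_R = 82.58 km.
Circle about each station: (x − 174.6)² + (y + 55.9)² = 153.79²; (x − 50.2)² + (y − 114.6)² = 234.23²; (x − 105.8)² + (y + 160.6)² = 82.58².
Subtracting the P equation from the Q and R equations removes the quadratic terms:
-248.8 x + 341.0 y = -49169.10
-137.6 x − 209.4 y = 20207.94
Solving the 2×2 system: x ≈ 34.4, y ≈ -119.1 km.
Check against P (with the unrounded x, y): √((x − 174.6)²+(y + 55.9)²) = 153.80 ≈ 153.79 km. ✓

(34.4, -119.1)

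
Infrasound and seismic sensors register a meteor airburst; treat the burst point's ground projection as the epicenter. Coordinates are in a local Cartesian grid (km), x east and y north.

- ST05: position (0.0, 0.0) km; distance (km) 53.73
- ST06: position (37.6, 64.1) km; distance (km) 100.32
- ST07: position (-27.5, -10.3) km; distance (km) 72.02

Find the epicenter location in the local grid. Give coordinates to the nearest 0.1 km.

39.7 km east, -36.2 km north

Circle about each station: x² + y² = 53.73²; (x − 37.6)² + (y − 64.1)² = 100.32²; (x + 27.5)² + (y + 10.3)² = 72.02².
Subtracting the ST05 equation from the ST06 and ST07 equations removes the quadratic terms:
75.2 x + 128.2 y = -1654.62
-55.0 x − 20.6 y = -1437.63
Solving the 2×2 system: x ≈ 39.7, y ≈ -36.2 km.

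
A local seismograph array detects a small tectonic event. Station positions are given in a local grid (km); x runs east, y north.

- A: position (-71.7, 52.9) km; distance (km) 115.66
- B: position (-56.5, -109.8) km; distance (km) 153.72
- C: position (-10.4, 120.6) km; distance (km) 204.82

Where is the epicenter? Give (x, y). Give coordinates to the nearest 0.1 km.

Circle about each station: (x + 71.7)² + (y − 52.9)² = 115.66²; (x + 56.5)² + (y + 109.8)² = 153.72²; (x + 10.4)² + (y − 120.6)² = 204.82².
Subtracting pairs of circle equations eliminates x²+y² and gives linear equations (the radical axes):
30.4 x − 325.4 y = -2943.61
122.6 x + 135.4 y = -21860.78
Solving the 2×2 system: x ≈ -170.7, y ≈ -6.9 km.
Check against A (with the unrounded x, y): √((x + 71.7)²+(y − 52.9)²) = 115.65 ≈ 115.66 km. ✓

-170.7 km east, -6.9 km north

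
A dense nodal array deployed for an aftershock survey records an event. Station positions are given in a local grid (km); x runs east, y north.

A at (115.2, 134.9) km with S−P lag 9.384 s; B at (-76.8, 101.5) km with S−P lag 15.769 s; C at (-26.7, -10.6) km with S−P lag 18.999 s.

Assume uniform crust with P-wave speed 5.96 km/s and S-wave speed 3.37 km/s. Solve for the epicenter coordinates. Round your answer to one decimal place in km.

x ≈ 44.3 km, y ≈ 118.5 km

Distance from S−P lag: d = Δt · v_P v_S / (v_P − v_S) = Δt · (5.96·3.37)/(5.96−3.37) ≈ 7.7549·Δt.
So d_A = 72.77, d_B = 122.29, d_C = 147.34 km.
Circle about each station: (x − 115.2)² + (y − 134.9)² = 72.77²; (x + 76.8)² + (y − 101.5)² = 122.29²; (x + 26.7)² + (y + 10.6)² = 147.34².
Subtracting the A equation from the B and C equations removes the quadratic terms:
-384.0 x − 66.8 y = -24927.93
-283.8 x − 291.0 y = -47057.40
Solving the 2×2 system: x ≈ 44.3, y ≈ 118.5 km.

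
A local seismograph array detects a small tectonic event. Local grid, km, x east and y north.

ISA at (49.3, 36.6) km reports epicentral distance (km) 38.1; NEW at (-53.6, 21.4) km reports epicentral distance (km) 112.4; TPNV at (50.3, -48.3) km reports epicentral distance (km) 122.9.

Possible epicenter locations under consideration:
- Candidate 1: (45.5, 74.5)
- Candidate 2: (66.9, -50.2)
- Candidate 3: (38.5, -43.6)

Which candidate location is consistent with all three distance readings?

Candidate 1

For each candidate, compare |candidate − station| to the reported distance:
Candidate 1: residuals ISA 0.0, NEW 0.0, TPNV 0.0 → max 0.0 km
Candidate 2: residuals ISA 50.5, NEW 27.8, TPNV 106.2 → max 106.2 km
Candidate 3: residuals ISA 42.8, NEW 0.3, TPNV 110.2 → max 110.2 km
Only Candidate 1 has all residuals ≈ 0.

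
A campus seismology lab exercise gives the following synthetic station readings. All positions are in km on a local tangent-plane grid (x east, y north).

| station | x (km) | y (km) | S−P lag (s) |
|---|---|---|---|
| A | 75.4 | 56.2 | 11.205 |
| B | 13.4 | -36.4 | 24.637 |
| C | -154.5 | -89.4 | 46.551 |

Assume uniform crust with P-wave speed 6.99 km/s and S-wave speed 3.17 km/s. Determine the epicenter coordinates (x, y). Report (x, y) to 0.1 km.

32.7 km east, 105.2 km north

Distance from S−P lag: d = Δt · v_P v_S / (v_P − v_S) = Δt · (6.99·3.17)/(6.99−3.17) ≈ 5.8006·Δt.
So d_A = 65.00, d_B = 142.91, d_C = 270.02 km.
Circle about each station: (x − 75.4)² + (y − 56.2)² = 65.00²; (x − 13.4)² + (y + 36.4)² = 142.91²; (x + 154.5)² + (y + 89.4)² = 270.02².
Subtracting the A equation from the B and C equations removes the quadratic terms:
-124.0 x − 185.2 y = -23537.35
-459.8 x − 291.2 y = -45666.79
Solving the 2×2 system: x ≈ 32.7, y ≈ 105.2 km.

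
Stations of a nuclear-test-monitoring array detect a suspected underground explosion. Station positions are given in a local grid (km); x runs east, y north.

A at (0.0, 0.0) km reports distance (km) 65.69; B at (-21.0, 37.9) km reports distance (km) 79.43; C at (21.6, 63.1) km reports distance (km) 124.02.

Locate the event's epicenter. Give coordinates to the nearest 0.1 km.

x ≈ -56.8 km, y ≈ -33.0 km

Circle about each station: x² + y² = 65.69²; (x + 21.0)² + (y − 37.9)² = 79.43²; (x − 21.6)² + (y − 63.1)² = 124.02².
Subtracting pairs of circle equations eliminates x²+y² and gives linear equations (the radical axes):
-42.0 x + 75.8 y = -116.54
43.2 x + 126.2 y = -6617.61
Solving the 2×2 system: x ≈ -56.8, y ≈ -33.0 km.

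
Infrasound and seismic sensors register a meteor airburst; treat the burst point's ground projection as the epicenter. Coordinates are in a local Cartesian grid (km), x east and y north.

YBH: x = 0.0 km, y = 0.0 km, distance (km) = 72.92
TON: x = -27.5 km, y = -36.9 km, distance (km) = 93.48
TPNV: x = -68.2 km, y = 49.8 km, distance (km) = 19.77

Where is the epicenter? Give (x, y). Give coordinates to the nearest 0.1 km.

Circle about each station: x² + y² = 72.92²; (x + 27.5)² + (y + 36.9)² = 93.48²; (x + 68.2)² + (y − 49.8)² = 19.77².
Subtracting the YBH equation from the TON and TPNV equations removes the quadratic terms:
-55.0 x − 73.8 y = -1303.32
-136.4 x + 99.6 y = 12057.75
Solving the 2×2 system: x ≈ -48.9, y ≈ 54.1 km.
Check against YBH (with the unrounded x, y): √(x²+y²) = 72.92 ≈ 72.92 km. ✓

(-48.9, 54.1)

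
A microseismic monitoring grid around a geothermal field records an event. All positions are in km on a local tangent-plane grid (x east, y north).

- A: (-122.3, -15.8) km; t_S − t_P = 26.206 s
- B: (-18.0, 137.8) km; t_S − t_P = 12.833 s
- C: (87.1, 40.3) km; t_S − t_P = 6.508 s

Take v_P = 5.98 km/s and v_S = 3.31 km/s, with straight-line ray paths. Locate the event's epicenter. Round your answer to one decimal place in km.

Distance from S−P lag: d = Δt · v_P v_S / (v_P − v_S) = Δt · (5.98·3.31)/(5.98−3.31) ≈ 7.4134·Δt.
So d_A = 194.28, d_B = 95.14, d_C = 48.25 km.
Circle about each station: (x + 122.3)² + (y + 15.8)² = 194.28²; (x + 18.0)² + (y − 137.8)² = 95.14²; (x − 87.1)² + (y − 40.3)² = 48.25².
Subtracting the A equation from the B and C equations removes the quadratic terms:
208.6 x + 307.2 y = 32799.01
418.8 x + 112.2 y = 29420.23
Solving the 2×2 system: x ≈ 50.9, y ≈ 72.2 km.

x ≈ 50.9 km, y ≈ 72.2 km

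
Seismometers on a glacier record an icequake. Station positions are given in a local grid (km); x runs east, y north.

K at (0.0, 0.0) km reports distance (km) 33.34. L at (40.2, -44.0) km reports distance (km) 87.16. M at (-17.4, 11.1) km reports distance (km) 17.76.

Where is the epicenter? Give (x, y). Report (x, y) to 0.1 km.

-33.2 km east, 3.0 km north

Circle about each station: x² + y² = 33.34²; (x − 40.2)² + (y + 44.0)² = 87.16²; (x + 17.4)² + (y − 11.1)² = 17.76².
Subtracting the K equation from the L and M equations removes the quadratic terms:
80.4 x − 88.0 y = -2933.27
-34.8 x + 22.2 y = 1222.11
Solving the 2×2 system: x ≈ -33.2, y ≈ 3.0 km.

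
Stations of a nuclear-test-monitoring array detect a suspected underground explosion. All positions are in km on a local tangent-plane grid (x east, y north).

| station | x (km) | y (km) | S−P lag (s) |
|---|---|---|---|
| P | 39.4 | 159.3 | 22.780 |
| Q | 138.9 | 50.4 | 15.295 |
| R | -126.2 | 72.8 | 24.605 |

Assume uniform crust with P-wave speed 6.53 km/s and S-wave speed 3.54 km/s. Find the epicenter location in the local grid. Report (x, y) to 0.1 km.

Distance from S−P lag: d = Δt · v_P v_S / (v_P − v_S) = Δt · (6.53·3.54)/(6.53−3.54) ≈ 7.7312·Δt.
So d_P = 176.12, d_Q = 118.25, d_R = 190.23 km.
Circle about each station: (x − 39.4)² + (y − 159.3)² = 176.12²; (x − 138.9)² + (y − 50.4)² = 118.25²; (x + 126.2)² + (y − 72.8)² = 190.23².
Subtracting pairs of circle equations eliminates x²+y² and gives linear equations (the radical axes):
199.0 x − 217.8 y = 11939.71
-331.2 x − 173.0 y = -10871.77
Solving the 2×2 system: x ≈ 41.6, y ≈ -16.8 km.
Check against P (with the unrounded x, y): √((x − 39.4)²+(y − 159.3)²) = 176.12 ≈ 176.12 km. ✓

(41.6, -16.8)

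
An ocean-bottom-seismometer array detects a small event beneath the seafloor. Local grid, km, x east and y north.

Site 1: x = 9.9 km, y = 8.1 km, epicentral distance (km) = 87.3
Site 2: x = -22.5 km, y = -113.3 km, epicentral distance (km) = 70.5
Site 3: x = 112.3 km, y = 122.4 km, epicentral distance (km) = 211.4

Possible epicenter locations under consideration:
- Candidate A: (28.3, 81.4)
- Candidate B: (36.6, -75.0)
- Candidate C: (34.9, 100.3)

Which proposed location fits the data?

Candidate B

For each candidate, compare |candidate − station| to the reported distance:
Candidate A: residuals Site 1 11.7, Site 2 130.7, Site 3 117.9 → max 130.7 km
Candidate B: residuals Site 1 0.0, Site 2 0.1, Site 3 0.0 → max 0.1 km
Candidate C: residuals Site 1 8.2, Site 2 150.7, Site 3 130.9 → max 150.7 km
Only Candidate B has all residuals ≈ 0.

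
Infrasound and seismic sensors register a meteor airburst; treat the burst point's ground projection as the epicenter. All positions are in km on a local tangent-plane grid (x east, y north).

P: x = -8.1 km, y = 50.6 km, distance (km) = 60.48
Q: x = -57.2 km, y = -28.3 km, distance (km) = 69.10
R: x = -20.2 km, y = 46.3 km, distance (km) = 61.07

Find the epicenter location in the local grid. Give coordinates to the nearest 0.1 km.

Circle about each station: (x + 8.1)² + (y − 50.6)² = 60.48²; (x + 57.2)² + (y + 28.3)² = 69.10²; (x + 20.2)² + (y − 46.3)² = 61.07².
Subtracting the P equation from the Q and R equations removes the quadratic terms:
-98.2 x − 157.8 y = 329.78
-24.2 x − 8.6 y = -145.95
Solving the 2×2 system: x ≈ 8.7, y ≈ -7.5 km.

8.7 km east, -7.5 km north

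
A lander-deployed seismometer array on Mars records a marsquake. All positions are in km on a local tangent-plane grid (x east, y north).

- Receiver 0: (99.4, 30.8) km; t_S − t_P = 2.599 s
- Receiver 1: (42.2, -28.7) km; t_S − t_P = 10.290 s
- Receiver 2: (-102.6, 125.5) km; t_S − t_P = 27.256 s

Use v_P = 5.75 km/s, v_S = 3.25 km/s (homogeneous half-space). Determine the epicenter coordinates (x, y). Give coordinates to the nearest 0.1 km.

Distance from S−P lag: d = Δt · v_P v_S / (v_P − v_S) = Δt · (5.75·3.25)/(5.75−3.25) ≈ 7.4750·Δt.
So d_Receiver 0 = 19.43, d_Receiver 1 = 76.92, d_Receiver 2 = 203.74 km.
Circle about each station: (x − 99.4)² + (y − 30.8)² = 19.43²; (x − 42.2)² + (y + 28.7)² = 76.92²; (x + 102.6)² + (y − 125.5)² = 203.74².
Subtracting pairs of circle equations eliminates x²+y² and gives linear equations (the radical axes):
-114.4 x − 119.0 y = -13763.63
-404.0 x + 189.4 y = -25684.45
Solving the 2×2 system: x ≈ 81.2, y ≈ 37.6 km.

x ≈ 81.2 km, y ≈ 37.6 km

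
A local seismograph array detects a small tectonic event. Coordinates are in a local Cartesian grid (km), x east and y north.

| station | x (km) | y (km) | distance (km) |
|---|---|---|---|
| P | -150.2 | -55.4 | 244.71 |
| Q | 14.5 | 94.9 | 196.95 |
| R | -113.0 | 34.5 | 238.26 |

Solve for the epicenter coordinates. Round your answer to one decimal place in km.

Circle about each station: (x + 150.2)² + (y + 55.4)² = 244.71²; (x − 14.5)² + (y − 94.9)² = 196.95²; (x + 113.0)² + (y − 34.5)² = 238.26².
Subtracting the P equation from the Q and R equations removes the quadratic terms:
329.4 x + 300.6 y = 4680.74
74.4 x + 179.8 y = -8554.79
Solving the 2×2 system: x ≈ 92.6, y ≈ -85.9 km.

92.6 km east, -85.9 km north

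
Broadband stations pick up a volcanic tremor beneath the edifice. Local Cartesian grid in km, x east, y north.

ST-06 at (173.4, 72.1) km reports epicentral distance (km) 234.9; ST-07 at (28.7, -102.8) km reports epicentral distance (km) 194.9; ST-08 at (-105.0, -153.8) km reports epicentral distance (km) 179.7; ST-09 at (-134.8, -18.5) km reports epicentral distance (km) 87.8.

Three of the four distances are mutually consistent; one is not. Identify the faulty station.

Solve using three stations at a time. Using ST-06, ST-08, ST-09 (subtract circle equations pairwise → linear system) gives (x, y) ≈ (-55.4, 18.9).
Distances from that point to each station vs reported:
  ST-06: calculated 234.9 vs reported 234.9 → residual 0.0 km
  ST-07: calculated 147.9 vs reported 194.9 → residual 47.0 km
  ST-08: calculated 179.7 vs reported 179.7 → residual 0.0 km
  ST-09: calculated 87.8 vs reported 87.8 → residual 0.0 km
ST-06, ST-08, ST-09 are mutually consistent (residuals ≈ 0); ST-07 is off by 47.0 km.

ST-07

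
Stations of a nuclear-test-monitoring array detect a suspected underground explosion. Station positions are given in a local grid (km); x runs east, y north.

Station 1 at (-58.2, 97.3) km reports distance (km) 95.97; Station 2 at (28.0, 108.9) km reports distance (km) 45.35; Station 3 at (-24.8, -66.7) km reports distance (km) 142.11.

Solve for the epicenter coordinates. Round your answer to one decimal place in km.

x ≈ 31.7 km, y ≈ 63.7 km

Circle about each station: (x + 58.2)² + (y − 97.3)² = 95.97²; (x − 28.0)² + (y − 108.9)² = 45.35²; (x + 24.8)² + (y + 66.7)² = 142.11².
Subtracting the Station 1 equation from the Station 2 and Station 3 equations removes the quadratic terms:
172.4 x + 23.2 y = 6942.30
66.8 x − 328.0 y = -18775.61
Solving the 2×2 system: x ≈ 31.7, y ≈ 63.7 km.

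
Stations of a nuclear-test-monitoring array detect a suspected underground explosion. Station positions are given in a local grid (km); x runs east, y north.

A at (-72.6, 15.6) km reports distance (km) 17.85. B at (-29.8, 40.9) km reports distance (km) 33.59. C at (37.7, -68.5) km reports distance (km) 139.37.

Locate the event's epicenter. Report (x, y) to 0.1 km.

Circle about each station: (x + 72.6)² + (y − 15.6)² = 17.85²; (x + 29.8)² + (y − 40.9)² = 33.59²; (x − 37.7)² + (y + 68.5)² = 139.37².
Subtracting pairs of circle equations eliminates x²+y² and gives linear equations (the radical axes):
85.6 x + 50.6 y = -3762.94
220.6 x − 168.2 y = -18505.95
Solving the 2×2 system: x ≈ -61.4, y ≈ 29.5 km.
Check against A (with the unrounded x, y): √((x + 72.6)²+(y − 15.6)²) = 17.85 ≈ 17.85 km. ✓

(-61.4, 29.5)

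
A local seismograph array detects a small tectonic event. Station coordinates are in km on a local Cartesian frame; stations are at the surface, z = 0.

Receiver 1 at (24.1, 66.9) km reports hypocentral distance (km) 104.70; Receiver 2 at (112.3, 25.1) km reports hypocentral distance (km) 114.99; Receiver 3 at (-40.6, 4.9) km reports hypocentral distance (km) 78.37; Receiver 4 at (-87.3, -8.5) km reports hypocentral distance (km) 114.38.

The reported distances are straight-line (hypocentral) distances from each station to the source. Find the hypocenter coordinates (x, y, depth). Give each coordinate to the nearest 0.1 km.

(18.8, -31.2, 36.2)

Each station gives a sphere (x−x_i)² + (y−y_i)² + z² = d_i² (stations at z=0).
Subtracting the Receiver 1 sphere from Receiver 2 and Receiver 3: z² cancels, leaving linear equations in x and y:
176.4 x − 83.6 y = 5924.27
-129.4 x − 124.0 y = 1436.18
Solving: x ≈ 18.798, y ≈ -31.199 km (keep extra digits for the depth step; rounded: 18.8, -31.2).
Then from the Receiver 1 sphere: z² = 104.70² − (x − 24.1)² − (y − 66.9)² with x = 18.798, y = -31.199, so z ≈ 36.202 ≈ 36.2 km.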